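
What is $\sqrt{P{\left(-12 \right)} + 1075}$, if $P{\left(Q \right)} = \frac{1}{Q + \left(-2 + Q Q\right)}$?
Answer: $\frac{\sqrt{18167630}}{130} \approx 32.787$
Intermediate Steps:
$P{\left(Q \right)} = \frac{1}{-2 + Q + Q^{2}}$ ($P{\left(Q \right)} = \frac{1}{Q + \left(-2 + Q^{2}\right)} = \frac{1}{-2 + Q + Q^{2}}$)
$\sqrt{P{\left(-12 \right)} + 1075} = \sqrt{\frac{1}{-2 - 12 + \left(-12\right)^{2}} + 1075} = \sqrt{\frac{1}{-2 - 12 + 144} + 1075} = \sqrt{\frac{1}{130} + 1075} = \sqrt{\frac{139751}{130}} = \frac{\sqrt{18167630}}{130}$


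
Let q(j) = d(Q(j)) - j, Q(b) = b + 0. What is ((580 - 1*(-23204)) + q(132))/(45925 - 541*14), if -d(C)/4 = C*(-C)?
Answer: 93348/38351 ≈ 2.4340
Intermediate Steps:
Q(b) = b
d(C) = 4*C**2 (d(C) = -4*C*(-C) = -(-4)*C**2 = 4*C**2)
q(j) = -j + 4*j**2 (q(j) = 4*j**2 - j = -j + 4*j**2)
((580 - 1*(-23204)) + q(132))/(45925 - 541*14) = ((580 - 1*(-23204)) + 132*(-1 + 4*132))/(45925 - 541*14) = ((580 + 23204) + 132*(-1 + 528))/(45925 - 7574) = (23784 + 132*527)/38351 = (23784 + 69564)*(1/38351) = 93348*(1/38351) = 93348/38351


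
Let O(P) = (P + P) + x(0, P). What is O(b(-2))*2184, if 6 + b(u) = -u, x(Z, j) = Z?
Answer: -17472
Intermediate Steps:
b(u) = -6 - u
O(P) = 2*P (O(P) = (P + P) + 0 = 2*P + 0 = 2*P)
O(b(-2))*2184 = (2*(-6 - 1*(-2)))*2184 = (2*(-6 + 2))*2184 = (2*(-4))*2184 = -8*2184 = -17472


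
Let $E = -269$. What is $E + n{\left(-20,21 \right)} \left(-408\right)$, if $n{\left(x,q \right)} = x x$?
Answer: $-163469$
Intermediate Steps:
$n{\left(x,q \right)} = x^{2}$
$E + n{\left(-20,21 \right)} \left(-408\right) = -269 + \left(-20\right)^{2} \left(-408\right) = -269 + 400 \left(-408\right) = -269 - 163200 = -163469$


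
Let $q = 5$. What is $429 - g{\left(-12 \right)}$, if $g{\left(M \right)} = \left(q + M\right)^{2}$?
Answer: $380$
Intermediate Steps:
$g{\left(M \right)} = \left(5 + M\right)^{2}$
$429 - g{\left(-12 \right)} = 429 - \left(5 - 12\right)^{2} = 429 - \left(-7\right)^{2} = 429 - 49 = 380$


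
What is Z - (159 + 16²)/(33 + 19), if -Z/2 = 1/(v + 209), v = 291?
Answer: -51901/6500 ≈ -7.9848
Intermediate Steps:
Z = -1/250 (Z = -2/(291 + 209) = -2/500 = -2*1/500 = -1/250 ≈ -0.0040000)
Z - (159 + 16²)/(33 + 19) = -1/250 - (159 + 16²)/(33 + 19) = -1/250 - (159 + 256)/52 = -1/250 - 415/52 = -51901/6500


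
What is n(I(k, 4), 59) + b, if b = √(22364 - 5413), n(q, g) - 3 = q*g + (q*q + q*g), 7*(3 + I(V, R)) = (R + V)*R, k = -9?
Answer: -32038/49 + √16951 ≈ -523.64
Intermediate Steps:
I(V, R) = -3 + R*(R + V)/7 (I(V, R) = -3 + ((R + V)*R)/7 = -3 + (R*(R + V))/7 = -3 + R*(R + V)/7)
n(q, g) = 3 + q² + 2*g*q (n(q, g) = 3 + (q*g + (q*q + q*g)) = 3 + (g*q + (q² + g*q)) = 3 + (q² + 2*g*q) = 3 + q² + 2*g*q)
b = √16951 ≈ 130.20
n(I(k, 4), 59) + b = (3 + (-3 + (⅐)*4² + (⅐)*4*(-9))² + 2*59*(-3 + (⅐)*4² + (⅐)*4*(-9))) + √16951 = (3 + (-3 + (⅐)*16 - 36/7)² + 2*59*(-3 + (⅐)*16 - 36/7)) + √16951 = (3 + (-3 + 16/7 - 36/7)² + 2*59*(-3 + 16/7 - 36/7)) + √16951 = (3 + (-41/7)² + 2*59*(-41/7)) + √16951 = (3 + 1681/49 - 4838/7) + √16951 = -32038/49 + √16951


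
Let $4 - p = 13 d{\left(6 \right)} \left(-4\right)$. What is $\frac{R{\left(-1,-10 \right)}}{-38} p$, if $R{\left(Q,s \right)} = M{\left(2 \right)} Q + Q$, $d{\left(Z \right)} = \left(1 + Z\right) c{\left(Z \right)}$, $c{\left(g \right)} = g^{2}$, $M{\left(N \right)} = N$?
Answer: $\frac{19662}{19} \approx 1034.8$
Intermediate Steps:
$d{\left(Z \right)} = Z^{2} \left(1 + Z\right)$ ($d{\left(Z \right)} = \left(1 + Z\right) Z^{2} = Z^{2} \left(1 + Z\right)$)
$R{\left(Q,s \right)} = 3 Q$ ($R{\left(Q,s \right)} = 2 Q + Q = 3 Q$)
$p = 13108$ ($p = 4 - 13 \cdot 6^{2} \left(1 + 6\right) \left(-4\right) = 4 - 13 \cdot 36 \cdot 7 \left(-4\right) = 4 - 13 \cdot 252 \left(-4\right) = 4 - 3276 \left(-4\right) = 4 - -13104 = 4 + 13104 = 13108$)
$\frac{R{\left(-1,-10 \right)}}{-38} p = \frac{3 \left(-1\right)}{-38} \cdot 13108 = \left(-3\right) \left(- \frac{1}{38}\right) 13108 = \frac{3}{38} \cdot 13108 = \frac{19662}{19}$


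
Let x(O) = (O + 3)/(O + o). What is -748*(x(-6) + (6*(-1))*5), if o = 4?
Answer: 21318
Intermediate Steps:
x(O) = (3 + O)/(4 + O) (x(O) = (O + 3)/(O + 4) = (3 + O)/(4 + O))
-748*(x(-6) + (6*(-1))*5) = -748*((3 - 6)/(4 - 6) + (6*(-1))*5) = -748*(-3/(-2) - 6*5) = -748*(-1/2*(-3) - 30) = -748*(3/2 - 30) = -748*(-57/2) = 21318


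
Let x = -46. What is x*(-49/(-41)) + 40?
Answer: -614/41 ≈ -14.976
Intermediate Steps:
x*(-49/(-41)) + 40 = -(-2254)/(-41) + 40 = -(-2254)*(-1)/41 + 40 = -46*49/41 + 40 = -2254/41 + 40 = -614/41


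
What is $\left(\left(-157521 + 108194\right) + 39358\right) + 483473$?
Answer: $473504$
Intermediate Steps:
$\left(\left(-157521 + 108194\right) + 39358\right) + 483473 = \left(-49327 + 39358\right) + 483473 = -9969 + 483473 = 473504$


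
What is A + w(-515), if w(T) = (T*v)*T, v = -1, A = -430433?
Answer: -695658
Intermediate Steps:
w(T) = -T² (w(T) = (T*(-1))*T = (-T)*T = -T²)
A + w(-515) = -430433 - 1*(-515)² = -430433 - 1*265225 = -430433 - 265225 = -695658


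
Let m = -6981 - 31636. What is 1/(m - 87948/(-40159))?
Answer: -5737/221533165 ≈ -2.5897e-5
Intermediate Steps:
m = -38617
1/(m - 87948/(-40159)) = 1/(-38617 - 87948/(-40159)) = 1/(-38617 - 87948*(-1/40159)) = 1/(-38617 + 12564/5737) = 1/(-221533165/5737) = -5737/221533165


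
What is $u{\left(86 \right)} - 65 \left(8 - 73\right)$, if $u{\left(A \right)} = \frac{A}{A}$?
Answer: $4226$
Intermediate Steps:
$u{\left(A \right)} = 1$
$u{\left(86 \right)} - 65 \left(8 - 73\right) = 1 - 65 \left(8 - 73\right) = 1 - -4225 = 1 + 4225 = 4226$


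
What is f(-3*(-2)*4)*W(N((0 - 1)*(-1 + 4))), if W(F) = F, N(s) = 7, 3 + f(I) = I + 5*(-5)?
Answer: -28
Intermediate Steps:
f(I) = -28 + I (f(I) = -3 + (I + 5*(-5)) = -3 + (I - 25) = -3 + (-25 + I) = -28 + I)
f(-3*(-2)*4)*W(N((0 - 1)*(-1 + 4))) = (-28 - 3*(-2)*4)*7 = (-28 + 6*4)*7 = (-28 + 24)*7 = -4*7 = -28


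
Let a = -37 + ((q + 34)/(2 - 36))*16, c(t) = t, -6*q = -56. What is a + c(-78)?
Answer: -6905/51 ≈ -135.39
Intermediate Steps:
q = 28/3 (q = -⅙*(-56) = 28/3 ≈ 9.3333)
a = -2927/51 (a = -37 + ((28/3 + 34)/(2 - 36))*16 = -37 + ((130/3)/(-34))*16 = -37 + ((130/3)*(-1/34))*16 = -37 - 65/51*16 = -37 - 1040/51 = -2927/51 ≈ -57.392)
a + c(-78) = -2927/51 - 78 = -6905/51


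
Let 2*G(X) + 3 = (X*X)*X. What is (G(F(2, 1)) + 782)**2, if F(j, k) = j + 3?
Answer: 710649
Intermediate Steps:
F(j, k) = 3 + j
G(X) = -3/2 + X**3/2 (G(X) = -3/2 + ((X*X)*X)/2 = -3/2 + (X**2*X)/2 = -3/2 + X**3/2)
(G(F(2, 1)) + 782)**2 = ((-3/2 + (3 + 2)**3/2) + 782)**2 = ((-3/2 + (1/2)*5**3) + 782)**2 = ((-3/2 + (1/2)*125) + 782)**2 = ((-3/2 + 125/2) + 782)**2 = (61 + 782)**2 = 843**2 = 710649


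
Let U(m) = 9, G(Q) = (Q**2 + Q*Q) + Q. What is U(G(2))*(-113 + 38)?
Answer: -675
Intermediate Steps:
G(Q) = Q + 2*Q**2 (G(Q) = (Q**2 + Q**2) + Q = 2*Q**2 + Q = Q + 2*Q**2)
U(G(2))*(-113 + 38) = 9*(-113 + 38) = 9*(-75) = -675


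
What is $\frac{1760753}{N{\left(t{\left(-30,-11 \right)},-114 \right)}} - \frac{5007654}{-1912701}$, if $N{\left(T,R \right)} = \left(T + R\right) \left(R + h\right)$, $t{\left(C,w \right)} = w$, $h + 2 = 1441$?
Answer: $- \frac{846133776701}{105597034375} \approx -8.0128$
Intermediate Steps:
$h = 1439$ ($h = -2 + 1441 = 1439$)
$N{\left(T,R \right)} = \left(1439 + R\right) \left(R + T\right)$ ($N{\left(T,R \right)} = \left(T + R\right) \left(R + 1439\right) = \left(R + T\right) \left(1439 + R\right) = \left(1439 + R\right) \left(R + T\right)$)
$\frac{1760753}{N{\left(t{\left(-30,-11 \right)},-114 \right)}} - \frac{5007654}{-1912701} = \frac{1760753}{\left(-114\right)^{2} + 1439 \left(-114\right) + 1439 \left(-11\right) - -1254} - \frac{5007654}{-1912701} = \frac{1760753}{12996 - 164046 - 15829 + 1254} - - \frac{1669218}{637567} = \frac{1760753}{-165625} + \frac{1669218}{637567} = 1760753 \left(- \frac{1}{165625}\right) + \frac{1669218}{637567} = - \frac{1760753}{165625} + \frac{1669218}{637567} = - \frac{846133776701}{105597034375}$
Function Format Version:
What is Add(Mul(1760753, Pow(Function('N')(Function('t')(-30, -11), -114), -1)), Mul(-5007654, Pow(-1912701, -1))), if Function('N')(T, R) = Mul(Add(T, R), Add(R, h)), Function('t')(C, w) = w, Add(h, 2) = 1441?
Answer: Rational(-846133776701, 105597034375) ≈ -8.0128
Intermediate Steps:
h = 1439 (h = Add(-2, 1441) = 1439)
Function('N')(T, R) = Mul(Add(1439, R), Add(R, T)) (Function('N')(T, R) = Mul(Add(T, R), Add(R, 1439)) = Mul(Add(R, T), Add(1439, R)) = Mul(Add(1439, R), Add(R, T)))
Add(Mul(1760753, Pow(Function('N')(Function('t')(-30, -11), -114), -1)), Mul(-5007654, Pow(-1912701, -1))) = Add(Mul(1760753, Pow(Add(Pow(-114, 2), Mul(1439, -114), Mul(1439, -11), Mul(-114, -11)), -1)), Mul(-5007654, Pow(-1912701, -1))) = Add(Mul(1760753, Pow(Add(12996, -164046, -15829, 1254), -1)), Mul(-5007654, Rational(-1, 1912701))) = Add(Mul(1760753, Pow(-165625, -1)), Rational(1669218, 637567)) = Add(Mul(1760753, Rational(-1, 165625)), Rational(1669218, 637567)) = Add(Rational(-1760753, 165625), Rational(1669218, 637567)) = Rational(-846133776701, 105597034375)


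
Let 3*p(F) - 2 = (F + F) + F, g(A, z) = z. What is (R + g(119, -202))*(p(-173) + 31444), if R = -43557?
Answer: -4105250585/3 ≈ -1.3684e+9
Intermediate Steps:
p(F) = ⅔ + F (p(F) = ⅔ + ((F + F) + F)/3 = ⅔ + (2*F + F)/3 = ⅔ + (3*F)/3 = ⅔ + F)
(R + g(119, -202))*(p(-173) + 31444) = (-43557 - 202)*((⅔ - 173) + 31444) = -43759*(-517/3 + 31444) = -43759*93815/3 = -4105250585/3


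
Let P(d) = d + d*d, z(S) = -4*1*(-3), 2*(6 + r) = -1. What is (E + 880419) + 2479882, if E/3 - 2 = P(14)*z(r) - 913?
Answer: 3365128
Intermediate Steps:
r = -13/2 (r = -6 + (1/2)*(-1) = -6 - 1/2 = -13/2 ≈ -6.5000)
z(S) = 12 (z(S) = -4*(-3) = 12)
P(d) = d + d**2
E = 4827 (E = 6 + 3*((14*(1 + 14))*12 - 913) = 6 + 3*((14*15)*12 - 913) = 6 + 3*(210*12 - 913) = 6 + 3*(2520 - 913) = 6 + 3*1607 = 6 + 4821 = 4827)
(E + 880419) + 2479882 = (4827 + 880419) + 2479882 = 885246 + 2479882 = 3365128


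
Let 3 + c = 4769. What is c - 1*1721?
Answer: 3045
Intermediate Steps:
c = 4766 (c = -3 + 4769 = 4766)
c - 1*1721 = 4766 - 1*1721 = 4766 - 1721 = 3045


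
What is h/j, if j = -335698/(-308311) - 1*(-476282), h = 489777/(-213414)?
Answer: -50334545549/10446139770925200 ≈ -4.8185e-6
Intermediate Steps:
h = -163259/71138 (h = 489777*(-1/213414) = -163259/71138 ≈ -2.2950)
j = 146843315400/308311 (j = -335698*(-1/308311) + 476282 = 335698/308311 + 476282 = 146843315400/308311 ≈ 4.7628e+5)
h/j = -163259/(71138*146843315400/308311) = -163259/71138*308311/146843315400 = -50334545549/10446139770925200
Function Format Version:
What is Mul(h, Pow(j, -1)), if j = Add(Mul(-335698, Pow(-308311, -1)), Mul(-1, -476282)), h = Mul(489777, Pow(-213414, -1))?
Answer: Rational(-50334545549, 10446139770925200) ≈ -4.8185e-6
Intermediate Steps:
h = Rational(-163259, 71138) (h = Mul(489777, Rational(-1, 213414)) = Rational(-163259, 71138) ≈ -2.2950)
j = Rational(146843315400, 308311) (j = Add(Mul(-335698, Rational(-1, 308311)), 476282) = Add(Rational(335698, 308311), 476282) = Rational(146843315400, 308311) ≈ 4.7628e+5)
Mul(h, Pow(j, -1)) = Mul(Rational(-163259, 71138), Pow(Rational(146843315400, 308311), -1)) = Mul(Rational(-163259, 71138), Rational(308311, 146843315400)) = Rational(-50334545549, 10446139770925200)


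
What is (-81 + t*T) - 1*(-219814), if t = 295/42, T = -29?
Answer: 9220231/42 ≈ 2.1953e+5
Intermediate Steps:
t = 295/42 (t = 295*(1/42) = 295/42 ≈ 7.0238)
(-81 + t*T) - 1*(-219814) = (-81 + (295/42)*(-29)) - 1*(-219814) = (-81 - 8555/42) + 219814 = -11957/42 + 219814 = 9220231/42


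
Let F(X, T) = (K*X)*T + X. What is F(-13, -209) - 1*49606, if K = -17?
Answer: -95808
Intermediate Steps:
F(X, T) = X - 17*T*X (F(X, T) = (-17*X)*T + X = -17*T*X + X = X - 17*T*X)
F(-13, -209) - 1*49606 = -13*(1 - 17*(-209)) - 1*49606 = -13*(1 + 3553) - 49606 = -13*3554 - 49606 = -46202 - 49606 = -95808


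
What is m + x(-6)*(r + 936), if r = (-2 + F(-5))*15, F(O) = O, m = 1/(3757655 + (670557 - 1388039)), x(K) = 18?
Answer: 45474907735/3040173 ≈ 14958.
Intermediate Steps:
m = 1/3040173 (m = 1/(3757655 - 717482) = 1/3040173 ≈ 3.2893e-7)
r = -105 (r = (-2 - 5)*15 = -7*15 = -105)
m + x(-6)*(r + 936) = 1/3040173 + 18*(-105 + 936) = 1/3040173 + 18*831 = 1/3040173 + 14958 = 45474907735/3040173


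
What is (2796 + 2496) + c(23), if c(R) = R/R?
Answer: 5293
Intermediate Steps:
c(R) = 1
(2796 + 2496) + c(23) = (2796 + 2496) + 1 = 5292 + 1 = 5293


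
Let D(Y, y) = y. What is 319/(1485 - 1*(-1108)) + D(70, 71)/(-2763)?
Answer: 697294/7164459 ≈ 0.097327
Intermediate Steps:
319/(1485 - 1*(-1108)) + D(70, 71)/(-2763) = 319/(1485 - 1*(-1108)) + 71/(-2763) = 319/(1485 + 1108) + 71*(-1/2763) = 319/2593 - 71/2763 = 697294/7164459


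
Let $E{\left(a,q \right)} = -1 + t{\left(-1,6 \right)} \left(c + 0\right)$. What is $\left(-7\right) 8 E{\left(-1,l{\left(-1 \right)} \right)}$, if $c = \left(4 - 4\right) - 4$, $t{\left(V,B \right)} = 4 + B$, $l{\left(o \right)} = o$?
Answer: $2296$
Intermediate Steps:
$c = -4$ ($c = 0 - 4 = -4$)
$E{\left(a,q \right)} = -41$ ($E{\left(a,q \right)} = -1 + \left(4 + 6\right) \left(-4 + 0\right) = -1 + 10 \left(-4\right) = -1 - 40 = -41$)
$\left(-7\right) 8 E{\left(-1,l{\left(-1 \right)} \right)} = \left(-7\right) 8 \left(-41\right) = \left(-56\right) \left(-41\right) = 2296$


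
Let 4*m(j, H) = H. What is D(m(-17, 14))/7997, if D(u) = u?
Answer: 7/15994 ≈ 0.00043766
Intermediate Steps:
m(j, H) = H/4
D(m(-17, 14))/7997 = ((1/4)*14)/7997 = (7/2)*(1/7997) = 7/15994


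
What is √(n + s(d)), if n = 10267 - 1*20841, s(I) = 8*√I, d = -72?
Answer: √(-10574 + 48*I*√2) ≈ 0.3301 + 102.83*I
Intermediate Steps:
n = -10574 (n = 10267 - 20841 = -10574)
√(n + s(d)) = √(-10574 + 8*√(-72)) = √(-10574 + 8*(6*I*√2)) = √(-10574 + 48*I*√2)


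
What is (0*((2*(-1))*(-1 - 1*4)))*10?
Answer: 0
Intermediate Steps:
(0*((2*(-1))*(-1 - 1*4)))*10 = (0*(-2*(-1 - 4)))*10 = (0*(-2*(-5)))*10 = (0*10)*10 = 0*10 = 0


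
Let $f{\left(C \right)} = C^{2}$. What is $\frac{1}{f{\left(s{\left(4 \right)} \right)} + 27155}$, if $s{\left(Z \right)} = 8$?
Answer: $\frac{1}{27219} \approx 3.6739 \cdot 10^{-5}$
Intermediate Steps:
$\frac{1}{f{\left(s{\left(4 \right)} \right)} + 27155} = \frac{1}{8^{2} + 27155} = \frac{1}{64 + 27155} = \frac{1}{27219}$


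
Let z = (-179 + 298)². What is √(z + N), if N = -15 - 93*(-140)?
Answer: 17*√94 ≈ 164.82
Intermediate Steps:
N = 13005 (N = -15 + 13020 = 13005)
z = 14161 (z = 119² = 14161)
√(z + N) = √(14161 + 13005) = √27166 = 17*√94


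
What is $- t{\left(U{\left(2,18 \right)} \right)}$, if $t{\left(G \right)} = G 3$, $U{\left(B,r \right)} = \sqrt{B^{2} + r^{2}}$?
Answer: $- 6 \sqrt{82} \approx -54.332$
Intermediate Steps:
$t{\left(G \right)} = 3 G$
$- t{\left(U{\left(2,18 \right)} \right)} = - 3 \sqrt{2^{2} + 18^{2}} = - 3 \sqrt{4 + 324} = - 3 \sqrt{328} = - 3 \cdot 2 \sqrt{82} = - 6 \sqrt{82}$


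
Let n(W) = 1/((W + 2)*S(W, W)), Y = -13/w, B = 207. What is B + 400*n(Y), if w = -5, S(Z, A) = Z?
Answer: 71893/299 ≈ 240.44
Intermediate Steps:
Y = 13/5 (Y = -13/(-5) = -13*(-1/5) = 13/5 ≈ 2.6000)
n(W) = 1/(W*(2 + W)) (n(W) = 1/((W + 2)*W) = 1/((2 + W)*W) = 1/(W*(2 + W)))
B + 400*n(Y) = 207 + 400*(1/((13/5)*(2 + 13/5))) = 207 + 400*(5/(13*(23/5))) = 207 + 400*((5/13)*(5/23)) = 207 + 400*(25/299) = 207 + 10000/299 = 71893/299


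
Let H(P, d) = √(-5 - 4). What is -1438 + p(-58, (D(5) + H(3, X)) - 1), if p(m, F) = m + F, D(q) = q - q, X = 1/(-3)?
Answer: -1497 + 3*I ≈ -1497.0 + 3.0*I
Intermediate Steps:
X = -⅓ ≈ -0.33333
D(q) = 0
H(P, d) = 3*I (H(P, d) = √(-9) = 3*I)
p(m, F) = F + m
-1438 + p(-58, (D(5) + H(3, X)) - 1) = -1438 + (((0 + 3*I) - 1) - 58) = -1438 + ((3*I - 1) - 58) = -1438 + ((-1 + 3*I) - 58) = -1438 + (-59 + 3*I) = -1497 + 3*I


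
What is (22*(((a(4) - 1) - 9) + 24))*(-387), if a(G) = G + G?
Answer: -187308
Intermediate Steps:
a(G) = 2*G
(22*(((a(4) - 1) - 9) + 24))*(-387) = (22*(((2*4 - 1) - 9) + 24))*(-387) = (22*(((8 - 1) - 9) + 24))*(-387) = (22*((7 - 9) + 24))*(-387) = (22*(-2 + 24))*(-387) = (22*22)*(-387) = 484*(-387) = -187308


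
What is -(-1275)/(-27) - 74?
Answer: -1091/9 ≈ -121.22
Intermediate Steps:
-(-1275)/(-27) - 74 = -(-1275)*(-1)/27 - 74 = -25*17/9 - 74 = -425/9 - 74 = -1091/9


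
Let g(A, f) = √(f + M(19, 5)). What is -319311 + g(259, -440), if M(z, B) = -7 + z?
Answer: -319311 + 2*I*√107 ≈ -3.1931e+5 + 20.688*I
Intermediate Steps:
g(A, f) = √(12 + f) (g(A, f) = √(f + (-7 + 19)) = √(f + 12) = √(12 + f))
-319311 + g(259, -440) = -319311 + √(12 - 440) = -319311 + √(-428) = -319311 + 2*I*√107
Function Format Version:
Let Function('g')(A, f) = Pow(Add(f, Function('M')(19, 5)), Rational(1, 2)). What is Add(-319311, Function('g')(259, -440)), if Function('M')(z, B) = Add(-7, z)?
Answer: Add(-319311, Mul(2, I, Pow(107, Rational(1, 2)))) ≈ Add(-3.1931e+5, Mul(20.688, I))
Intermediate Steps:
Function('g')(A, f) = Pow(Add(12, f), Rational(1, 2)) (Function('g')(A, f) = Pow(Add(f, Add(-7, 19)), Rational(1, 2)) = Pow(Add(f, 12), Rational(1, 2)) = Pow(Add(12, f), Rational(1, 2)))
Add(-319311, Function('g')(259, -440)) = Add(-319311, Pow(Add(12, -440), Rational(1, 2))) = Add(-319311, Pow(-428, Rational(1, 2))) = Add(-319311, Mul(2, I, Pow(107, Rational(1, 2))))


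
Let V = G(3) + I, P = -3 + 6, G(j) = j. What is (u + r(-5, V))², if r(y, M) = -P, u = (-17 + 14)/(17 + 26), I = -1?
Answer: 17424/1849 ≈ 9.4235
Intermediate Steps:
P = 3
u = -3/43 ≈ -0.069767
V = 2 (V = 3 - 1 = 2)
r(y, M) = -3 (r(y, M) = -1*3 = -3)
(u + r(-5, V))² = (-3/43 - 3)² = (-132/43)² = 17424/1849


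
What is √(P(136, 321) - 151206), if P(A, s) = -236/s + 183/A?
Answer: I*√72043559444946/21828 ≈ 388.85*I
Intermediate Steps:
√(P(136, 321) - 151206) = √((-236/321 + 183/136) - 151206) = √(26647/43656 - 151206) = √(-6601022489/43656) = I*√72043559444946/21828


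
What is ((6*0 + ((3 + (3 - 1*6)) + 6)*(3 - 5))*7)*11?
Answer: -924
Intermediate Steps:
((6*0 + ((3 + (3 - 1*6)) + 6)*(3 - 5))*7)*11 = ((0 + ((3 + (3 - 6)) + 6)*(-2))*7)*11 = ((0 + ((3 - 3) + 6)*(-2))*7)*11 = ((0 + (0 + 6)*(-2))*7)*11 = ((0 + 6*(-2))*7)*11 = ((0 - 12)*7)*11 = -12*7*11 = -84*11 = -924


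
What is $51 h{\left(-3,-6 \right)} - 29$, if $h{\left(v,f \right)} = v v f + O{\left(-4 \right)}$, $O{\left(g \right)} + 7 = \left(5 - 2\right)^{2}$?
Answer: $-2681$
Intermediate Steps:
$O{\left(g \right)} = 2$ ($O{\left(g \right)} = -7 + \left(5 - 2\right)^{2} = -7 + 3^{2} = -7 + 9 = 2$)
$h{\left(v,f \right)} = 2 + f v^{2}$ ($h{\left(v,f \right)} = v v f + 2 = v^{2} f + 2 = f v^{2} + 2 = 2 + f v^{2}$)
$51 h{\left(-3,-6 \right)} - 29 = 51 \left(2 - 6 \left(-3\right)^{2}\right) - 29 = 51 \left(2 - 54\right) - 29 = 51 \left(-52\right) - 29 = -2652 - 29 = -2681$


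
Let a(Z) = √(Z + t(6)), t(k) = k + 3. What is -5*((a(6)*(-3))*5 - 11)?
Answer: 55 + 75*√15 ≈ 345.47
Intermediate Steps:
t(k) = 3 + k
a(Z) = √(9 + Z) (a(Z) = √(Z + (3 + 6)) = √(Z + 9) = √(9 + Z))
-5*((a(6)*(-3))*5 - 11) = -5*((√(9 + 6)*(-3))*5 - 11) = -5*((√15*(-3))*5 - 11) = -5*(-3*√15*5 - 11) = -5*(-15*√15 - 11) = -5*(-11 - 15*√15) = 55 + 75*√15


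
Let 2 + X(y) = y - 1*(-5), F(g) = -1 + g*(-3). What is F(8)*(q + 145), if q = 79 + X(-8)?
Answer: -5475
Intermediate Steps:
F(g) = -1 - 3*g
X(y) = 3 + y (X(y) = -2 + (y - 1*(-5)) = -2 + (y + 5) = -2 + (5 + y) = 3 + y)
q = 74 (q = 79 + (3 - 8) = 79 - 5 = 74)
F(8)*(q + 145) = (-1 - 3*8)*(74 + 145) = (-1 - 24)*219 = -25*219 = -5475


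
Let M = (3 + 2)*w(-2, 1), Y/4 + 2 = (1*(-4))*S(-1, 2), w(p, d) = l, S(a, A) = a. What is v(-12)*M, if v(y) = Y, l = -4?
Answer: -160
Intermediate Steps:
w(p, d) = -4
Y = 8 (Y = -8 + 4*((1*(-4))*(-1)) = -8 + 4*(-4*(-1)) = -8 + 4*4 = -8 + 16 = 8)
M = -20 (M = (3 + 2)*(-4) = 5*(-4) = -20)
v(y) = 8
v(-12)*M = 8*(-20) = -160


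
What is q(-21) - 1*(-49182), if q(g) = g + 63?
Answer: 49224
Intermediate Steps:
q(g) = 63 + g
q(-21) - 1*(-49182) = (63 - 21) - 1*(-49182) = 42 + 49182 = 49224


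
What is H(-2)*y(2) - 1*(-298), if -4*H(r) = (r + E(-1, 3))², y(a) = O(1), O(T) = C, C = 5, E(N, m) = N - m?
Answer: 253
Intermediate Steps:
O(T) = 5
y(a) = 5
H(r) = -(-4 + r)²/4 (H(r) = -(r + (-1 - 1*3))²/4 = -(r + (-1 - 3))²/4 = -(r - 4)²/4 = -(-4 + r)²/4)
H(-2)*y(2) - 1*(-298) = -(-4 - 2)²/4*5 - 1*(-298) = -¼*(-6)²*5 + 298 = -¼*36*5 + 298 = -9*5 + 298 = -45 + 298 = 253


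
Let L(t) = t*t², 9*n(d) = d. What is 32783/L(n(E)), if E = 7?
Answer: 23898807/343 ≈ 69676.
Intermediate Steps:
n(d) = d/9
L(t) = t³
32783/L(n(E)) = 32783/(((⅑)*7)³) = 32783/((7/9)³) = 32783/(343/729) = 32783*(729/343) = 23898807/343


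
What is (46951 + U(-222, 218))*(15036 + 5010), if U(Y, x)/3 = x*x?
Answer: 3799178058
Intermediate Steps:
U(Y, x) = 3*x² (U(Y, x) = 3*(x*x) = 3*x²)
(46951 + U(-222, 218))*(15036 + 5010) = (46951 + 3*218²)*(15036 + 5010) = (46951 + 3*47524)*20046 = (46951 + 142572)*20046 = 189523*20046 = 3799178058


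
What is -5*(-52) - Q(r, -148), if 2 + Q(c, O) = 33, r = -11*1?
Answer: 229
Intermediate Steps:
r = -11
Q(c, O) = 31 (Q(c, O) = -2 + 33 = 31)
-5*(-52) - Q(r, -148) = -5*(-52) - 1*31 = 260 - 31 = 229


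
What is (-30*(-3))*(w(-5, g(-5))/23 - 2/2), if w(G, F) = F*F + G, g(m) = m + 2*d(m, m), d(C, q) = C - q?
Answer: -270/23 ≈ -11.739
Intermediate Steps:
g(m) = m (g(m) = m + 2*(m - m) = m + 2*0 = m + 0 = m)
w(G, F) = G + F² (w(G, F) = F² + G = G + F²)
(-30*(-3))*(w(-5, g(-5))/23 - 2/2) = (-30*(-3))*((-5 + (-5)²)/23 - 2/2) = 90*((-5 + 25)*(1/23) - 2*½) = 90*(20*(1/23) - 1) = 90*(20/23 - 1) = 90*(-3/23) = -270/23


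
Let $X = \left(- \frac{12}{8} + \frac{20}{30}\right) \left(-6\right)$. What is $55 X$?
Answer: $275$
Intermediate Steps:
$X = 5$ ($X = \left(\left(-12\right) \frac{1}{8} + 20 \cdot \frac{1}{30}\right) \left(-6\right) = \left(- \frac{3}{2} + \frac{2}{3}\right) \left(-6\right) = \left(- \frac{5}{6}\right) \left(-6\right) = 5$)
$55 X = 55 \cdot 5 = 275$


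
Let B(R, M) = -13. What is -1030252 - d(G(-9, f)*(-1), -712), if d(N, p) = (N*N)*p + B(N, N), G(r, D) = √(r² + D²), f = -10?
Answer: -901367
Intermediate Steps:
G(r, D) = √(D² + r²)
d(N, p) = -13 + p*N² (d(N, p) = (N*N)*p - 13 = N²*p - 13 = p*N² - 13 = -13 + p*N²)
-1030252 - d(G(-9, f)*(-1), -712) = -1030252 - (-13 - 712*(√((-10)² + (-9)²)*(-1))²) = -1030252 - (-13 - 712*(√(100 + 81)*(-1))²) = -1030252 - (-13 - 712*(√181*(-1))²) = -1030252 - (-13 - 712*(-√181)²) = -1030252 - (-13 - 712*181) = -1030252 - (-13 - 128872) = -1030252 - 1*(-128885) = -1030252 + 128885 = -901367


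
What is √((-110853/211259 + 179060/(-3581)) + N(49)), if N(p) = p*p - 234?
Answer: 2*√1047837347175148365/44501087 ≈ 46.005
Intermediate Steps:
N(p) = -234 + p² (N(p) = p² - 234 = -234 + p²)
√((-110853/211259 + 179060/(-3581)) + N(49)) = √((-110853/211259 + 179060/(-3581)) + (-234 + 49²)) = √((-110853*1/211259 + 179060*(-1/3581)) + (-234 + 2401)) = √((-110853/211259 - 179060/3581) + 2167) = √(-38225001133/756518479 + 2167) = √(1601150542860/756518479) = 2*√1047837347175148365/44501087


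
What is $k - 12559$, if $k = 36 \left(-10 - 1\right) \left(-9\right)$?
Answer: $-8995$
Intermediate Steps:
$k = 3564$ ($k = 36 \left(-11\right) \left(-9\right) = \left(-396\right) \left(-9\right) = 3564$)
$k - 12559 = 3564 - 12559 = -8995$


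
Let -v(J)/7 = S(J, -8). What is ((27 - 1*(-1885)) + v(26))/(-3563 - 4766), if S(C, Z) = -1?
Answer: -1919/8329 ≈ -0.23040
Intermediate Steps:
v(J) = 7 (v(J) = -7*(-1) = 7)
((27 - 1*(-1885)) + v(26))/(-3563 - 4766) = ((27 - 1*(-1885)) + 7)/(-3563 - 4766) = ((27 + 1885) + 7)/(-8329) = (1912 + 7)*(-1/8329) = 1919*(-1/8329) = -1919/8329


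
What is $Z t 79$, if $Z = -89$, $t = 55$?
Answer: $-386705$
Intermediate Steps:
$Z t 79 = \left(-89\right) 55 \cdot 79 = \left(-4895\right) 79 = -386705$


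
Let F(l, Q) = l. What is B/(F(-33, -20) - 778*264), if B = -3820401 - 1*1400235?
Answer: 1740212/68475 ≈ 25.414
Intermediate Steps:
B = -5220636 (B = -3820401 - 1400235 = -5220636)
B/(F(-33, -20) - 778*264) = -5220636/(-33 - 778*264) = -5220636/(-33 - 205392) = -5220636/(-205425) = -5220636*(-1/205425) = 1740212/68475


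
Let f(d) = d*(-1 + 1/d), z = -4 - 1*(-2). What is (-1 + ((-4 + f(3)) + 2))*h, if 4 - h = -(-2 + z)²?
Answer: -100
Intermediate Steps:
z = -2 (z = -4 + 2 = -2)
f(d) = d*(-1 + 1/d)
h = 20 (h = 4 - (-1)*(-2 - 2)² = 4 - (-1)*(-4)² = 4 - (-1)*16 = 4 - 1*(-16) = 4 + 16 = 20)
(-1 + ((-4 + f(3)) + 2))*h = (-1 + ((-4 + (1 - 1*3)) + 2))*20 = (-1 + ((-4 + (1 - 3)) + 2))*20 = (-1 + ((-4 - 2) + 2))*20 = (-1 + (-6 + 2))*20 = (-1 - 4)*20 = -5*20 = -100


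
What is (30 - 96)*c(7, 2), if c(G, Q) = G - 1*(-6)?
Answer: -858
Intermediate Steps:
c(G, Q) = 6 + G (c(G, Q) = G + 6 = 6 + G)
(30 - 96)*c(7, 2) = (30 - 96)*(6 + 7) = -66*13 = -858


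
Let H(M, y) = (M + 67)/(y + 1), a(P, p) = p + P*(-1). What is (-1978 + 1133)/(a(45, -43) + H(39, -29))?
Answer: 2366/257 ≈ 9.2062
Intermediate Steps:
a(P, p) = p - P
H(M, y) = (67 + M)/(1 + y)
(-1978 + 1133)/(a(45, -43) + H(39, -29)) = (-1978 + 1133)/((-43 - 1*45) + (67 + 39)/(1 - 29)) = -845/((-43 - 45) + 106/(-28)) = -845/(-88 - 1/28*106) = -845/(-88 - 53/14) = -845/(-1285/14) = -845*(-14/1285) = 2366/257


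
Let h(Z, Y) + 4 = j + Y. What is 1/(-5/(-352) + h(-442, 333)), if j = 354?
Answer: 352/240421 ≈ 0.0014641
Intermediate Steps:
h(Z, Y) = 350 + Y (h(Z, Y) = -4 + (354 + Y) = 350 + Y)
1/(-5/(-352) + h(-442, 333)) = 1/(-5/(-352) + (350 + 333)) = 1/(-1/352*(-5) + 683) = 1/(5/352 + 683) = 1/(240421/352) = 352/240421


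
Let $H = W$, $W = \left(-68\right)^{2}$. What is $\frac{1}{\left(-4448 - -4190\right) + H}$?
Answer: $\frac{1}{4366} \approx 0.00022904$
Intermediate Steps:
$W = 4624$
$H = 4624$
$\frac{1}{\left(-4448 - -4190\right) + H} = \frac{1}{\left(-4448 - -4190\right) + 4624} = \frac{1}{\left(-4448 + 4190\right) + 4624} = \frac{1}{-258 + 4624} = \frac{1}{4366}$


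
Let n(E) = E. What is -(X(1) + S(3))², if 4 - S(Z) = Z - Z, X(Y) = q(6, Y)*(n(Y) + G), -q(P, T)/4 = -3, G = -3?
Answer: -400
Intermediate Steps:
q(P, T) = 12 (q(P, T) = -4*(-3) = 12)
X(Y) = -36 + 12*Y (X(Y) = 12*(Y - 3) = 12*(-3 + Y) = -36 + 12*Y)
S(Z) = 4 (S(Z) = 4 - (Z - Z) = 4 - 1*0 = 4 + 0 = 4)
-(X(1) + S(3))² = -((-36 + 12*1) + 4)² = -((-36 + 12) + 4)² = -(-24 + 4)² = -1*(-20)² = -1*400 = -400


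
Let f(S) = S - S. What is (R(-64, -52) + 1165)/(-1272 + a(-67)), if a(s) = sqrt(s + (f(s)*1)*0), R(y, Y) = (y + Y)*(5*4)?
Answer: 1469160/1618051 + 1155*I*sqrt(67)/1618051 ≈ 0.90798 + 0.0058429*I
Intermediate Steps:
f(S) = 0
R(y, Y) = 20*Y + 20*y (R(y, Y) = (Y + y)*20 = 20*Y + 20*y)
a(s) = sqrt(s) (a(s) = sqrt(s + (0*1)*0) = sqrt(s + 0*0) = sqrt(s + 0) = sqrt(s))
(R(-64, -52) + 1165)/(-1272 + a(-67)) = ((20*(-52) + 20*(-64)) + 1165)/(-1272 + sqrt(-67)) = ((-1040 - 1280) + 1165)/(-1272 + I*sqrt(67)) = (-2320 + 1165)/(-1272 + I*sqrt(67)) = -1155/(-1272 + I*sqrt(67))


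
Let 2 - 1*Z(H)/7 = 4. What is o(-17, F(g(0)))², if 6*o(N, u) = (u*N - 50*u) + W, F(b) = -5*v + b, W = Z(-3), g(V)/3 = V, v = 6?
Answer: 996004/9 ≈ 1.1067e+5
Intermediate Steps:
g(V) = 3*V
Z(H) = -14 (Z(H) = 14 - 7*4 = 14 - 28 = -14)
W = -14
F(b) = -30 + b (F(b) = -5*6 + b = -30 + b)
o(N, u) = -7/3 - 25*u/3 + N*u/6 (o(N, u) = ((u*N - 50*u) - 14)/6 = ((N*u - 50*u) - 14)/6 = ((-50*u + N*u) - 14)/6 = (-14 - 50*u + N*u)/6 = -7/3 - 25*u/3 + N*u/6)
o(-17, F(g(0)))² = (-7/3 - 25*(-30 + 3*0)/3 + (⅙)*(-17)*(-30 + 3*0))² = (-7/3 - 25*(-30 + 0)/3 + (⅙)*(-17)*(-30 + 0))² = (-7/3 - 25/3*(-30) + (⅙)*(-17)*(-30))² = (-7/3 + 250 + 85)² = (998/3)² = 996004/9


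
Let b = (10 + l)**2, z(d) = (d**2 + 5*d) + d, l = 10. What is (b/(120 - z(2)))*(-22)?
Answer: -1100/13 ≈ -84.615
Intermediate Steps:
z(d) = d**2 + 6*d
b = 400 (b = (10 + 10)**2 = 20**2 = 400)
(b/(120 - z(2)))*(-22) = (400/(120 - 2*(6 + 2)))*(-22) = (400/(120 - 2*8))*(-22) = (400/(120 - 1*16))*(-22) = (400/(120 - 16))*(-22) = (400/104)*(-22) = (400*(1/104))*(-22) = (50/13)*(-22) = -1100/13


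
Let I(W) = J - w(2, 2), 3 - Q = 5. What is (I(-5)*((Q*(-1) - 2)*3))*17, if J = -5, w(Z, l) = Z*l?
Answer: 0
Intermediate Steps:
Q = -2 (Q = 3 - 1*5 = 3 - 5 = -2)
I(W) = -9 (I(W) = -5 - 2*2 = -5 - 1*4 = -5 - 4 = -9)
(I(-5)*((Q*(-1) - 2)*3))*17 = -9*(-2*(-1) - 2)*3*17 = -9*(2 - 2)*3*17 = -0*3*17 = -9*0*17 = 0*17 = 0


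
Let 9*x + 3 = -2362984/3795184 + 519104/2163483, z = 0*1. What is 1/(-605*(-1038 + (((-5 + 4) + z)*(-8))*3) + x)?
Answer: 9237168074106/5666722026593218351 ≈ 1.6301e-6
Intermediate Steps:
z = 0
x = -3471828589469/9237168074106 (x = -1/3 + (-2362984/3795184 + 519104/2163483)/9 = -1/3 + (-2362984*1/3795184 + 519104*(1/2163483))/9 = -1/3 + (-295373/474398 + 519104/2163483)/9 = -1/3 + (1/9)*(-392772564767/1026352008234) = -1/3 - 392772564767/9237168074106 = -3471828589469/9237168074106 ≈ -0.37585)
1/(-605*(-1038 + (((-5 + 4) + z)*(-8))*3) + x) = 1/(-605*(-1038 + (((-5 + 4) + 0)*(-8))*3) - 3471828589469/9237168074106) = 1/(-605*(-1038 + ((-1 + 0)*(-8))*3) - 3471828589469/9237168074106) = 1/(-605*(-1038 - 1*(-8)*3) - 3471828589469/9237168074106) = 1/(-605*(-1038 + 8*3) - 3471828589469/9237168074106) = 1/(-605*(-1038 + 24) - 3471828589469/9237168074106) = 1/(-605*(-1014) - 3471828589469/9237168074106) = 1/(613470 - 3471828589469/9237168074106) = 1/(5666722026593218351/9237168074106) = 9237168074106/5666722026593218351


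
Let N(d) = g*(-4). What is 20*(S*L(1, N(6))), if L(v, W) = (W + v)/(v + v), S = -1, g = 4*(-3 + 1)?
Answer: -330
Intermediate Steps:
g = -8 (g = 4*(-2) = -8)
N(d) = 32 (N(d) = -8*(-4) = 32)
L(v, W) = (W + v)/(2*v) (L(v, W) = (W + v)/((2*v)) = (W + v)*(1/(2*v)) = (W + v)/(2*v))
20*(S*L(1, N(6))) = 20*(-(32 + 1)/(2*1)) = 20*(-33/2) = -330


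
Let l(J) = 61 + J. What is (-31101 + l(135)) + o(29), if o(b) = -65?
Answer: -30970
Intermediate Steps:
(-31101 + l(135)) + o(29) = (-31101 + (61 + 135)) - 65 = (-31101 + 196) - 65 = -30905 - 65 = -30970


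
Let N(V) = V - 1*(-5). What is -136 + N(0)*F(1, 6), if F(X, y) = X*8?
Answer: -96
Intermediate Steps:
F(X, y) = 8*X
N(V) = 5 + V (N(V) = V + 5 = 5 + V)
-136 + N(0)*F(1, 6) = -136 + (5 + 0)*(8*1) = -136 + 5*8 = -136 + 40 = -96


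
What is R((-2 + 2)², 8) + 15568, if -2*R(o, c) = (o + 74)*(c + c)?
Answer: 14976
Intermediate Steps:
R(o, c) = -c*(74 + o) (R(o, c) = -(o + 74)*(c + c)/2 = -(74 + o)*2*c/2 = -c*(74 + o))
R((-2 + 2)², 8) + 15568 = -1*8*(74 + (-2 + 2)²) + 15568 = -1*8*(74 + 0²) + 15568 = -1*8*(74 + 0) + 15568 = -1*8*74 + 15568 = -592 + 15568 = 14976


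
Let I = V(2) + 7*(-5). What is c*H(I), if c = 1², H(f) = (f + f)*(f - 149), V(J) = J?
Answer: 12012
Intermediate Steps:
I = -33 (I = 2 + 7*(-5) = 2 - 35 = -33)
H(f) = 2*f*(-149 + f) (H(f) = (2*f)*(-149 + f) = 2*f*(-149 + f))
c = 1
c*H(I) = 1*(2*(-33)*(-149 - 33)) = 1*(2*(-33)*(-182)) = 1*12012 = 12012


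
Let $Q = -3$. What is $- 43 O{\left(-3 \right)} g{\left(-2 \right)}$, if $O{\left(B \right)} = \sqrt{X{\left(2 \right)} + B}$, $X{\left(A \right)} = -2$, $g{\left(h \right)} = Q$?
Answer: $129 i \sqrt{5} \approx 288.45 i$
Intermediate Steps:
$g{\left(h \right)} = -3$
$O{\left(B \right)} = \sqrt{-2 + B}$
$- 43 O{\left(-3 \right)} g{\left(-2 \right)} = - 43 \sqrt{-2 - 3} \left(-3\right) = - 43 \sqrt{-5} \left(-3\right) = - 43 i \sqrt{5} \left(-3\right) = 129 i \sqrt{5}$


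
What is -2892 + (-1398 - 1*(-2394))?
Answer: -1896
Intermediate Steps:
-2892 + (-1398 - 1*(-2394)) = -2892 + (-1398 + 2394) = -2892 + 996 = -1896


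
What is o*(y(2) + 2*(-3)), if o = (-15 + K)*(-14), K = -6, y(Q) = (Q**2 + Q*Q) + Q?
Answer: 1176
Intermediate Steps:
y(Q) = Q + 2*Q**2 (y(Q) = (Q**2 + Q**2) + Q = 2*Q**2 + Q = Q + 2*Q**2)
o = 294 (o = (-15 - 6)*(-14) = -21*(-14) = 294)
o*(y(2) + 2*(-3)) = 294*(2*(1 + 2*2) + 2*(-3)) = 294*(2*(1 + 4) - 6) = 294*(2*5 - 6) = 294*(10 - 6) = 294*4 = 1176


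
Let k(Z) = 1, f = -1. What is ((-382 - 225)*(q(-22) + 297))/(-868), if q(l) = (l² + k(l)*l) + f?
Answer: 230053/434 ≈ 530.08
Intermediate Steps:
q(l) = -1 + l + l² (q(l) = (l² + 1*l) - 1 = (l² + l) - 1 = (l + l²) - 1 = -1 + l + l²)
((-382 - 225)*(q(-22) + 297))/(-868) = ((-382 - 225)*((-1 - 22 + (-22)²) + 297))/(-868) = -607*((-1 - 22 + 484) + 297)*(-1/868) = -607*(461 + 297)*(-1/868) = -607*758*(-1/868) = -460106*(-1/868) = 230053/434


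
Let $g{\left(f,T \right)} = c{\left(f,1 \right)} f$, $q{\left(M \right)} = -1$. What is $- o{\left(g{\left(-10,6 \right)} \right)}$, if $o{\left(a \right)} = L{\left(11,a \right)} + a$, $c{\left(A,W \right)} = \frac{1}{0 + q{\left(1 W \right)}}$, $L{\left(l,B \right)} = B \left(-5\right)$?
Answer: $40$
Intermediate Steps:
$L{\left(l,B \right)} = - 5 B$
$c{\left(A,W \right)} = -1$ ($c{\left(A,W \right)} = \frac{1}{0 - 1} = \frac{1}{-1} = -1$)
$g{\left(f,T \right)} = - f$
$o{\left(a \right)} = - 4 a$ ($o{\left(a \right)} = - 5 a + a = - 4 a$)
$- o{\left(g{\left(-10,6 \right)} \right)} = - \left(-4\right) \left(\left(-1\right) \left(-10\right)\right) = - \left(-4\right) 10 = \left(-1\right) \left(-40\right) = 40$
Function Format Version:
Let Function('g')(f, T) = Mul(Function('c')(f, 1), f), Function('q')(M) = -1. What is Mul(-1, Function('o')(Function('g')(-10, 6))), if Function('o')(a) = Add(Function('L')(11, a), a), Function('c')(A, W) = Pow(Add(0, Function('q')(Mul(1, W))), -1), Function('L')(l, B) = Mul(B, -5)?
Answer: 40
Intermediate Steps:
Function('L')(l, B) = Mul(-5, B)
Function('c')(A, W) = -1 (Function('c')(A, W) = Pow(Add(0, -1), -1) = Pow(-1, -1) = -1)
Function('g')(f, T) = Mul(-1, f)
Function('o')(a) = Mul(-4, a) (Function('o')(a) = Add(Mul(-5, a), a) = Mul(-4, a))
Mul(-1, Function('o')(Function('g')(-10, 6))) = Mul(-1, Mul(-4, Mul(-1, -10))) = Mul(-1, Mul(-4, 10)) = Mul(-1, -40) = 40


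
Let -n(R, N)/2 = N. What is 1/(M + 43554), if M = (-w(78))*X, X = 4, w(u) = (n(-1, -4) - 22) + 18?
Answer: 1/43538 ≈ 2.2968e-5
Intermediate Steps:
n(R, N) = -2*N
w(u) = 4 (w(u) = (-2*(-4) - 22) + 18 = (8 - 22) + 18 = -14 + 18 = 4)
M = -16 (M = -1*4*4 = -4*4 = -16)
1/(M + 43554) = 1/(-16 + 43554) = 1/43538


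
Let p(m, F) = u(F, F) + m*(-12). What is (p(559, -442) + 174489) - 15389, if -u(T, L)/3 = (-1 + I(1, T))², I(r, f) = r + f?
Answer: -433700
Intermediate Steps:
I(r, f) = f + r
u(T, L) = -3*T² (u(T, L) = -3*(-1 + (T + 1))² = -3*(-1 + (1 + T))² = -3*T²)
p(m, F) = -12*m - 3*F² (p(m, F) = -3*F² + m*(-12) = -3*F² - 12*m = -12*m - 3*F²)
(p(559, -442) + 174489) - 15389 = ((-12*559 - 3*(-442)²) + 174489) - 15389 = ((-6708 - 3*195364) + 174489) - 15389 = ((-6708 - 586092) + 174489) - 15389 = (-592800 + 174489) - 15389 = -418311 - 15389 = -433700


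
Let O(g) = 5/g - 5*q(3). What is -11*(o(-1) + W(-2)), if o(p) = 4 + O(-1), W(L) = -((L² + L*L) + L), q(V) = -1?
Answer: 22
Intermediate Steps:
O(g) = 5 + 5/g (O(g) = 5/g - 5*(-1) = 5/g + 5 = 5 + 5/g)
W(L) = -L - 2*L² (W(L) = -((L² + L²) + L) = -(2*L² + L) = -(L + 2*L²) = -L - 2*L²)
o(p) = 4 (o(p) = 4 + (5 + 5/(-1)) = 4 + (5 + 5*(-1)) = 4 + (5 - 5) = 4 + 0 = 4)
-11*(o(-1) + W(-2)) = -11*(4 - 1*(-2)*(1 + 2*(-2))) = -11*(4 - 1*(-2)*(1 - 4)) = -11*(4 - 1*(-2)*(-3)) = -11*(4 - 6) = -11*(-2) = 22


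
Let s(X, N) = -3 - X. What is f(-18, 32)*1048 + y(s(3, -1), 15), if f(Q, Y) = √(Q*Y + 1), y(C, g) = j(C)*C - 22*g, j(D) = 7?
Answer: -372 + 5240*I*√23 ≈ -372.0 + 25130.0*I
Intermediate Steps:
y(C, g) = -22*g + 7*C (y(C, g) = 7*C - 22*g = -22*g + 7*C)
f(Q, Y) = √(1 + Q*Y)
f(-18, 32)*1048 + y(s(3, -1), 15) = √(1 - 18*32)*1048 + (-22*15 + 7*(-3 - 1*3)) = √(1 - 576)*1048 + (-330 + 7*(-3 - 3)) = √(-575)*1048 + (-330 + 7*(-6)) = (5*I*√23)*1048 + (-330 - 42) = 5240*I*√23 - 372 = -372 + 5240*I*√23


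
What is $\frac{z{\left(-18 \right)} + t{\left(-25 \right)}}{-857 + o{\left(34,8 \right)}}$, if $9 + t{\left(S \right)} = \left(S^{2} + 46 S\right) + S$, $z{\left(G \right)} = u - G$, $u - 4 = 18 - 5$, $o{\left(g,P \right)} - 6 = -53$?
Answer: $\frac{131}{226} \approx 0.57965$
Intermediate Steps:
$o{\left(g,P \right)} = -47$ ($o{\left(g,P \right)} = 6 - 53 = -47$)
$u = 17$ ($u = 4 + \left(18 - 5\right) = 4 + 13 = 17$)
$z{\left(G \right)} = 17 - G$
$t{\left(S \right)} = -9 + S^{2} + 47 S$ ($t{\left(S \right)} = -9 + \left(\left(S^{2} + 46 S\right) + S\right) = -9 + \left(S^{2} + 47 S\right) = -9 + S^{2} + 47 S$)
$\frac{z{\left(-18 \right)} + t{\left(-25 \right)}}{-857 + o{\left(34,8 \right)}} = \frac{\left(17 - -18\right) + \left(-9 + \left(-25\right)^{2} + 47 \left(-25\right)\right)}{-857 - 47} = \frac{\left(17 + 18\right) - 559}{-904} = \left(35 - 559\right) \left(- \frac{1}{904}\right) = \left(-524\right) \left(- \frac{1}{904}\right) = \frac{131}{226}$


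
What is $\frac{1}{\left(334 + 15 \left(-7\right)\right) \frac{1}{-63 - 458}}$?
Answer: $- \frac{521}{229} \approx -2.2751$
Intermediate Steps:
$\frac{1}{\left(334 + 15 \left(-7\right)\right) \frac{1}{-63 - 458}} = \frac{1}{\left(334 - 105\right) \frac{1}{-521}} = \frac{1}{229 \left(- \frac{1}{521}\right)} = \frac{1}{- \frac{229}{521}} = - \frac{521}{229}$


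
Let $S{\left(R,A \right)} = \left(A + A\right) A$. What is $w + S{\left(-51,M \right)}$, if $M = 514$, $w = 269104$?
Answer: $797496$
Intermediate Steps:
$S{\left(R,A \right)} = 2 A^{2}$ ($S{\left(R,A \right)} = 2 A A = 2 A^{2}$)
$w + S{\left(-51,M \right)} = 269104 + 2 \cdot 514^{2} = 269104 + 2 \cdot 264196 = 269104 + 528392 = 797496$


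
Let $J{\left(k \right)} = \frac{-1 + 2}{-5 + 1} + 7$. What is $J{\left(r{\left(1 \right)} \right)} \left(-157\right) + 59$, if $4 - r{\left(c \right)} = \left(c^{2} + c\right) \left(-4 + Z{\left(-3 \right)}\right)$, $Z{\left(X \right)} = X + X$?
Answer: $- \frac{4003}{4} \approx -1000.8$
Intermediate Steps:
$Z{\left(X \right)} = 2 X$
$r{\left(c \right)} = 4 + 10 c + 10 c^{2}$ ($r{\left(c \right)} = 4 - \left(c^{2} + c\right) \left(-4 + 2 \left(-3\right)\right) = 4 - \left(c + c^{2}\right) \left(-4 - 6\right) = 4 - \left(c + c^{2}\right) \left(-10\right) = 4 - \left(- 10 c - 10 c^{2}\right) = 4 + \left(10 c + 10 c^{2}\right) = 4 + 10 c + 10 c^{2}$)
$J{\left(k \right)} = \frac{27}{4}$ ($J{\left(k \right)} = 1 \frac{1}{-4} + 7 = 1 \left(- \frac{1}{4}\right) + 7 = - \frac{1}{4} + 7 = \frac{27}{4}$)
$J{\left(r{\left(1 \right)} \right)} \left(-157\right) + 59 = \frac{27}{4} \left(-157\right) + 59 = - \frac{4239}{4} + 59 = - \frac{4003}{4}$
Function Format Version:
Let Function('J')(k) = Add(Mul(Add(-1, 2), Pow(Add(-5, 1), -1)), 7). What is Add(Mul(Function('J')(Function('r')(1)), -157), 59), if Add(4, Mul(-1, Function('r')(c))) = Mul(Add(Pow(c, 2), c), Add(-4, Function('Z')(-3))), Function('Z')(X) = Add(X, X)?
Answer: Rational(-4003, 4) ≈ -1000.8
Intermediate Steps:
Function('Z')(X) = Mul(2, X)
Function('r')(c) = Add(4, Mul(10, c), Mul(10, Pow(c, 2))) (Function('r')(c) = Add(4, Mul(-1, Mul(Add(Pow(c, 2), c), Add(-4, Mul(2, -3))))) = Add(4, Mul(-1, Mul(Add(c, Pow(c, 2)), Add(-4, -6)))) = Add(4, Mul(-1, Mul(Add(c, Pow(c, 2)), -10))) = Add(4, Mul(-1, Add(Mul(-10, c), Mul(-10, Pow(c, 2))))) = Add(4, Add(Mul(10, c), Mul(10, Pow(c, 2)))) = Add(4, Mul(10, c), Mul(10, Pow(c, 2))))
Function('J')(k) = Rational(27, 4) (Function('J')(k) = Add(Mul(1, Pow(-4, -1)), 7) = Add(Mul(1, Rational(-1, 4)), 7) = Add(Rational(-1, 4), 7) = Rational(27, 4))
Add(Mul(Function('J')(Function('r')(1)), -157), 59) = Add(Mul(Rational(27, 4), -157), 59) = Add(Rational(-4239, 4), 59) = Rational(-4003, 4)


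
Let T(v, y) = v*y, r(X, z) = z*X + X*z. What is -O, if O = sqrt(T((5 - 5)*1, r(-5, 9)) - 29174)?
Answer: -I*sqrt(29174) ≈ -170.8*I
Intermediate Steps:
r(X, z) = 2*X*z (r(X, z) = X*z + X*z = 2*X*z)
O = I*sqrt(29174) (O = sqrt(((5 - 5)*1)*(2*(-5)*9) - 29174) = sqrt((0*1)*(-90) - 29174) = sqrt(0*(-90) - 29174) = sqrt(0 - 29174) = sqrt(-29174) = I*sqrt(29174) ≈ 170.8*I)
-O = -I*sqrt(29174)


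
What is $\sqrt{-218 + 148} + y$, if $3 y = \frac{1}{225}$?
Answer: $\frac{1}{675} + i \sqrt{70} \approx 0.0014815 + 8.3666 i$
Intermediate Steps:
$y = \frac{1}{675}$ ($y = \frac{1}{3 \cdot 225} = \frac{1}{3} \cdot \frac{1}{225} = \frac{1}{675} \approx 0.0014815$)
$\sqrt{-218 + 148} + y = \sqrt{-218 + 148} + \frac{1}{675} = \sqrt{-70} + \frac{1}{675} = i \sqrt{70} + \frac{1}{675} = \frac{1}{675} + i \sqrt{70}$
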